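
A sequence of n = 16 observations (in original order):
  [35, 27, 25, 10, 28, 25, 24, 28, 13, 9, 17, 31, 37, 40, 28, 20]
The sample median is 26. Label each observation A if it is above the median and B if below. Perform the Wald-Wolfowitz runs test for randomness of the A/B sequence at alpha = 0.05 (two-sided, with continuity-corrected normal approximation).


Step 1: Compute median = 26; label A = above, B = below.
Labels in order: AABBABBABBBAAAAB  (n_A = 8, n_B = 8)
Step 2: Count runs R = 8.
Step 3: Under H0 (random ordering), E[R] = 2*n_A*n_B/(n_A+n_B) + 1 = 2*8*8/16 + 1 = 9.0000.
        Var[R] = 2*n_A*n_B*(2*n_A*n_B - n_A - n_B) / ((n_A+n_B)^2 * (n_A+n_B-1)) = 14336/3840 = 3.7333.
        SD[R] = 1.9322.
Step 4: Continuity-corrected z = (R + 0.5 - E[R]) / SD[R] = (8 + 0.5 - 9.0000) / 1.9322 = -0.2588.
Step 5: Two-sided p-value via normal approximation = 2*(1 - Phi(|z|)) = 0.795809.
Step 6: alpha = 0.05. fail to reject H0.

R = 8, z = -0.2588, p = 0.795809, fail to reject H0.


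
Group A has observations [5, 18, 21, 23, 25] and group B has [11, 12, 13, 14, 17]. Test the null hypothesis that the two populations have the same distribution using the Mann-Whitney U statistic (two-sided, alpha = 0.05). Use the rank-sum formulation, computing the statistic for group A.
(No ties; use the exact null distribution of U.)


Step 1: Combine and sort all 10 observations; assign midranks.
sorted (value, group): (5,X), (11,Y), (12,Y), (13,Y), (14,Y), (17,Y), (18,X), (21,X), (23,X), (25,X)
ranks: 5->1, 11->2, 12->3, 13->4, 14->5, 17->6, 18->7, 21->8, 23->9, 25->10
Step 2: Rank sum for X: R1 = 1 + 7 + 8 + 9 + 10 = 35.
Step 3: U_X = R1 - n1(n1+1)/2 = 35 - 5*6/2 = 35 - 15 = 20.
       U_Y = n1*n2 - U_X = 25 - 20 = 5.
Step 4: No ties, so the exact null distribution of U (based on enumerating the C(10,5) = 252 equally likely rank assignments) gives the two-sided p-value.
Step 5: p-value = 0.150794; compare to alpha = 0.05. fail to reject H0.

U_X = 20, p = 0.150794, fail to reject H0 at alpha = 0.05.


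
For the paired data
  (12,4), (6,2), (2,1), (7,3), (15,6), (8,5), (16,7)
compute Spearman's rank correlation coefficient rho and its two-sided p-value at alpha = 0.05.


Step 1: Rank x and y separately (midranks; no ties here).
rank(x): 12->5, 6->2, 2->1, 7->3, 15->6, 8->4, 16->7
rank(y): 4->4, 2->2, 1->1, 3->3, 6->6, 5->5, 7->7
Step 2: d_i = R_x(i) - R_y(i); compute d_i^2.
  (5-4)^2=1, (2-2)^2=0, (1-1)^2=0, (3-3)^2=0, (6-6)^2=0, (4-5)^2=1, (7-7)^2=0
sum(d^2) = 2.
Step 3: rho = 1 - 6*2 / (7*(7^2 - 1)) = 1 - 12/336 = 0.964286.
Step 4: Under H0, t = rho * sqrt((n-2)/(1-rho^2)) = 8.1408 ~ t(5).
Step 5: Two-sided p-value from the t-distribution with 5 df = 0.000454.
Step 6: alpha = 0.05. reject H0.

rho = 0.9643, p = 0.000454, reject H0 at alpha = 0.05.


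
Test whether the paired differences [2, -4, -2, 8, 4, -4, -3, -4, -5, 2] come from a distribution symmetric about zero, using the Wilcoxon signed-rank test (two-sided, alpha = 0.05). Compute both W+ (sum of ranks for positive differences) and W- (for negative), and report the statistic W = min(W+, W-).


Step 1: Drop any zero differences (none here) and take |d_i|.
|d| = [2, 4, 2, 8, 4, 4, 3, 4, 5, 2]
Step 2: Midrank |d_i| (ties get averaged ranks).
ranks: |2|->2, |4|->6.5, |2|->2, |8|->10, |4|->6.5, |4|->6.5, |3|->4, |4|->6.5, |5|->9, |2|->2
Step 3: Attach original signs; sum ranks with positive sign and with negative sign.
W+ = 2 + 10 + 6.5 + 2 = 20.5
W- = 6.5 + 2 + 6.5 + 4 + 6.5 + 9 = 34.5
(Check: W+ + W- = 55 should equal n(n+1)/2 = 55.)
Step 4: Test statistic W = min(W+, W-) = 20.5.
Step 5: Ties in |d|, so use the tie-corrected normal approximation.
        E[W] = n(n+1)/4 = 10*11/4 = 27.5.
        Tie groups: |d|=2 (t=3), |d|=4 (t=4); sum(t^3 - t) = 84.
        Var[W] = n(n+1)(2n+1)/24 - sum(t^3-t)/48 = 2310/24 - 84/48 = 94.5.
        z = (W - E[W]) / sqrt(Var[W]) = (20.5 - 27.5) / 9.7211 = -0.7201.
        Two-sided p = 2*Phi(z) = 0.471474.
Step 6: alpha = 0.05. fail to reject H0.

W+ = 20.5, W- = 34.5, W = min = 20.5, p = 0.471474, fail to reject H0.


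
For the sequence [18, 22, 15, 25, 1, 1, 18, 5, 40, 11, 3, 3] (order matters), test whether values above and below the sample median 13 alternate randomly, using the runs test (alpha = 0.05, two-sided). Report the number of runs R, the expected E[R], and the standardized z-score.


Step 1: Compute median = 13; label A = above, B = below.
Labels in order: AAAABBABABBB  (n_A = 6, n_B = 6)
Step 2: Count runs R = 6.
Step 3: Under H0 (random ordering), E[R] = 2*n_A*n_B/(n_A+n_B) + 1 = 2*6*6/12 + 1 = 7.0000.
        Var[R] = 2*n_A*n_B*(2*n_A*n_B - n_A - n_B) / ((n_A+n_B)^2 * (n_A+n_B-1)) = 4320/1584 = 2.7273.
        SD[R] = 1.6514.
Step 4: Continuity-corrected z = (R + 0.5 - E[R]) / SD[R] = (6 + 0.5 - 7.0000) / 1.6514 = -0.3028.
Step 5: Two-sided p-value via normal approximation = 2*(1 - Phi(|z|)) = 0.762069.
Step 6: alpha = 0.05. fail to reject H0.

R = 6, z = -0.3028, p = 0.762069, fail to reject H0.


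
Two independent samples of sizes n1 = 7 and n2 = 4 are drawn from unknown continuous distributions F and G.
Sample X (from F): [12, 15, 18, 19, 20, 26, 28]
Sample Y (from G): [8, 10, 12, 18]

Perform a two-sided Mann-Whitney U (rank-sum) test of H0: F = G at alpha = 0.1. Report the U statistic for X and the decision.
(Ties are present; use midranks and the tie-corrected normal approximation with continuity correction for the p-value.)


Step 1: Combine and sort all 11 observations; assign midranks.
sorted (value, group): (8,Y), (10,Y), (12,X), (12,Y), (15,X), (18,X), (18,Y), (19,X), (20,X), (26,X), (28,X)
ranks: 8->1, 10->2, 12->3.5, 12->3.5, 15->5, 18->6.5, 18->6.5, 19->8, 20->9, 26->10, 28->11
Step 2: Rank sum for X: R1 = 3.5 + 5 + 6.5 + 8 + 9 + 10 + 11 = 53.
Step 3: U_X = R1 - n1(n1+1)/2 = 53 - 7*8/2 = 53 - 28 = 25.
       U_Y = n1*n2 - U_X = 28 - 25 = 3.
Step 4: Ties are present, so use the tie-corrected normal approximation (with continuity correction) for the p-value.
Step 5: p-value = 0.046218; compare to alpha = 0.1. reject H0.

U_X = 25, p = 0.046218, reject H0 at alpha = 0.1.


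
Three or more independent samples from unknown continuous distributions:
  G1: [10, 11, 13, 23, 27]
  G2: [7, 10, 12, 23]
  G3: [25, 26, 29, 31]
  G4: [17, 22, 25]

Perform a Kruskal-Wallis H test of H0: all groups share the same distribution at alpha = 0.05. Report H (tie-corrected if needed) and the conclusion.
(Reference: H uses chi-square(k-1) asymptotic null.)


Step 1: Combine all N = 16 observations and assign midranks.
sorted (value, group, rank): (7,G2,1), (10,G1,2.5), (10,G2,2.5), (11,G1,4), (12,G2,5), (13,G1,6), (17,G4,7), (22,G4,8), (23,G1,9.5), (23,G2,9.5), (25,G3,11.5), (25,G4,11.5), (26,G3,13), (27,G1,14), (29,G3,15), (31,G3,16)
Step 2: Sum ranks within each group.
R_1 = 36 (n_1 = 5)
R_2 = 18 (n_2 = 4)
R_3 = 55.5 (n_3 = 4)
R_4 = 26.5 (n_4 = 3)
Step 3: H = 12/(N(N+1)) * sum(R_i^2/n_i) - 3(N+1)
     = 12/(16*17) * (36^2/5 + 18^2/4 + 55.5^2/4 + 26.5^2/3) - 3*17
     = 0.044118 * 1344.35 - 51
     = 8.309375.
Step 4: Ties present; correction factor C = 1 - 18/(16^3 - 16) = 0.995588. Corrected H = 8.309375 / 0.995588 = 8.346196.
Step 5: Under H0, H ~ chi^2(3); p-value = 0.039373.
Step 6: alpha = 0.05. reject H0.

H = 8.3462, df = 3, p = 0.039373, reject H0.


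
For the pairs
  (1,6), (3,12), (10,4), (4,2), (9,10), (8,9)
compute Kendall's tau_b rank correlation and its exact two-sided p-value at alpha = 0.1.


Step 1: Enumerate the 15 unordered pairs (i,j) with i<j and classify each by sign(x_j-x_i) * sign(y_j-y_i).
  (1,2):dx=+2,dy=+6->C; (1,3):dx=+9,dy=-2->D; (1,4):dx=+3,dy=-4->D; (1,5):dx=+8,dy=+4->C
  (1,6):dx=+7,dy=+3->C; (2,3):dx=+7,dy=-8->D; (2,4):dx=+1,dy=-10->D; (2,5):dx=+6,dy=-2->D
  (2,6):dx=+5,dy=-3->D; (3,4):dx=-6,dy=-2->C; (3,5):dx=-1,dy=+6->D; (3,6):dx=-2,dy=+5->D
  (4,5):dx=+5,dy=+8->C; (4,6):dx=+4,dy=+7->C; (5,6):dx=-1,dy=-1->C
Step 2: C = 7, D = 8, total pairs = 15.
Step 3: tau = (C - D)/(n(n-1)/2) = (7 - 8)/15 = -0.066667.
Step 4: Exact two-sided p-value (enumerate n! = 720 permutations of y under H0): p = 1.000000.
Step 5: alpha = 0.1. fail to reject H0.

tau_b = -0.0667 (C=7, D=8), p = 1.000000, fail to reject H0.


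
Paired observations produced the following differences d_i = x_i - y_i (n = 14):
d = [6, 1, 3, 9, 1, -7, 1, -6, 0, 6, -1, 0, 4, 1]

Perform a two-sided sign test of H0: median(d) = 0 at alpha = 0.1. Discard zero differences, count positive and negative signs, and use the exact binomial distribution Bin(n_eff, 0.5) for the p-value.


Step 1: Discard zero differences. Original n = 14; n_eff = number of nonzero differences = 12.
Nonzero differences (with sign): +6, +1, +3, +9, +1, -7, +1, -6, +6, -1, +4, +1
Step 2: Count signs: positive = 9, negative = 3.
Step 3: Under H0: P(positive) = 0.5, so the number of positives S ~ Bin(12, 0.5).
Step 4: Two-sided exact p-value = sum of Bin(12,0.5) probabilities at or below the observed probability = 0.145996.
Step 5: alpha = 0.1. fail to reject H0.

n_eff = 12, pos = 9, neg = 3, p = 0.145996, fail to reject H0.


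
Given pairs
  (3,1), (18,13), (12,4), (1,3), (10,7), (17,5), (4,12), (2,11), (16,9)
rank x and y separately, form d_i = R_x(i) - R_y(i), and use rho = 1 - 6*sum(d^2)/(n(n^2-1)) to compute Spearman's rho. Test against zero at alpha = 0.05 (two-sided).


Step 1: Rank x and y separately (midranks; no ties here).
rank(x): 3->3, 18->9, 12->6, 1->1, 10->5, 17->8, 4->4, 2->2, 16->7
rank(y): 1->1, 13->9, 4->3, 3->2, 7->5, 5->4, 12->8, 11->7, 9->6
Step 2: d_i = R_x(i) - R_y(i); compute d_i^2.
  (3-1)^2=4, (9-9)^2=0, (6-3)^2=9, (1-2)^2=1, (5-5)^2=0, (8-4)^2=16, (4-8)^2=16, (2-7)^2=25, (7-6)^2=1
sum(d^2) = 72.
Step 3: rho = 1 - 6*72 / (9*(9^2 - 1)) = 1 - 432/720 = 0.400000.
Step 4: Under H0, t = rho * sqrt((n-2)/(1-rho^2)) = 1.1547 ~ t(7).
Step 5: Two-sided p-value from the t-distribution with 7 df = 0.286105.
Step 6: alpha = 0.05. fail to reject H0.

rho = 0.4000, p = 0.286105, fail to reject H0 at alpha = 0.05.


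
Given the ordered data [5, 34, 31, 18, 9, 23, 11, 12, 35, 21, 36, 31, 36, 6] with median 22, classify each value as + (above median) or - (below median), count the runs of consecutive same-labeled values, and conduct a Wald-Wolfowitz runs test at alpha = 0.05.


Step 1: Compute median = 22; label A = above, B = below.
Labels in order: BAABBABBABAAAB  (n_A = 7, n_B = 7)
Step 2: Count runs R = 9.
Step 3: Under H0 (random ordering), E[R] = 2*n_A*n_B/(n_A+n_B) + 1 = 2*7*7/14 + 1 = 8.0000.
        Var[R] = 2*n_A*n_B*(2*n_A*n_B - n_A - n_B) / ((n_A+n_B)^2 * (n_A+n_B-1)) = 8232/2548 = 3.2308.
        SD[R] = 1.7974.
Step 4: Continuity-corrected z = (R - 0.5 - E[R]) / SD[R] = (9 - 0.5 - 8.0000) / 1.7974 = 0.2782.
Step 5: Two-sided p-value via normal approximation = 2*(1 - Phi(|z|)) = 0.780879.
Step 6: alpha = 0.05. fail to reject H0.

R = 9, z = 0.2782, p = 0.780879, fail to reject H0.


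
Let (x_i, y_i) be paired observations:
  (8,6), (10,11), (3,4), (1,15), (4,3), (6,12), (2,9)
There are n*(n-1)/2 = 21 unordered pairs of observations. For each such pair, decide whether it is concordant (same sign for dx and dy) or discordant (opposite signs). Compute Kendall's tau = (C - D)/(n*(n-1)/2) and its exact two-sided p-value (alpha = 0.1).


Step 1: Enumerate the 21 unordered pairs (i,j) with i<j and classify each by sign(x_j-x_i) * sign(y_j-y_i).
  (1,2):dx=+2,dy=+5->C; (1,3):dx=-5,dy=-2->C; (1,4):dx=-7,dy=+9->D; (1,5):dx=-4,dy=-3->C
  (1,6):dx=-2,dy=+6->D; (1,7):dx=-6,dy=+3->D; (2,3):dx=-7,dy=-7->C; (2,4):dx=-9,dy=+4->D
  (2,5):dx=-6,dy=-8->C; (2,6):dx=-4,dy=+1->D; (2,7):dx=-8,dy=-2->C; (3,4):dx=-2,dy=+11->D
  (3,5):dx=+1,dy=-1->D; (3,6):dx=+3,dy=+8->C; (3,7):dx=-1,dy=+5->D; (4,5):dx=+3,dy=-12->D
  (4,6):dx=+5,dy=-3->D; (4,7):dx=+1,dy=-6->D; (5,6):dx=+2,dy=+9->C; (5,7):dx=-2,dy=+6->D
  (6,7):dx=-4,dy=-3->C
Step 2: C = 9, D = 12, total pairs = 21.
Step 3: tau = (C - D)/(n(n-1)/2) = (9 - 12)/21 = -0.142857.
Step 4: Exact two-sided p-value (enumerate n! = 5040 permutations of y under H0): p = 0.772619.
Step 5: alpha = 0.1. fail to reject H0.

tau_b = -0.1429 (C=9, D=12), p = 0.772619, fail to reject H0.


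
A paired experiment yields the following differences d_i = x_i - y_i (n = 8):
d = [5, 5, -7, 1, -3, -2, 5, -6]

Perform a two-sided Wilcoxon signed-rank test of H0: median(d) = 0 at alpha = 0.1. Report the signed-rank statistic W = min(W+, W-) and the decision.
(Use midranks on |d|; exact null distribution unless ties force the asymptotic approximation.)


Step 1: Drop any zero differences (none here) and take |d_i|.
|d| = [5, 5, 7, 1, 3, 2, 5, 6]
Step 2: Midrank |d_i| (ties get averaged ranks).
ranks: |5|->5, |5|->5, |7|->8, |1|->1, |3|->3, |2|->2, |5|->5, |6|->7
Step 3: Attach original signs; sum ranks with positive sign and with negative sign.
W+ = 5 + 5 + 1 + 5 = 16
W- = 8 + 3 + 2 + 7 = 20
(Check: W+ + W- = 36 should equal n(n+1)/2 = 36.)
Step 4: Test statistic W = min(W+, W-) = 16.
Step 5: Ties in |d|, so use the tie-corrected normal approximation.
        E[W] = n(n+1)/4 = 8*9/4 = 18.
        Tie groups: |d|=5 (t=3); sum(t^3 - t) = 24.
        Var[W] = n(n+1)(2n+1)/24 - sum(t^3-t)/48 = 1224/24 - 24/48 = 50.5.
        z = (W - E[W]) / sqrt(Var[W]) = (16 - 18) / 7.1063 = -0.2814.
        Two-sided p = 2*Phi(z) = 0.778374.
Step 6: alpha = 0.1. fail to reject H0.

W+ = 16, W- = 20, W = min = 16, p = 0.778374, fail to reject H0.


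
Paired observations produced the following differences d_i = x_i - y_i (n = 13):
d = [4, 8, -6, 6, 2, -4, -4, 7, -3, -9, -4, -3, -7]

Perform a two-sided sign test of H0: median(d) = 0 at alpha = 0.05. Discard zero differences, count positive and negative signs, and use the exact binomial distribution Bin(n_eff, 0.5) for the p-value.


Step 1: Discard zero differences. Original n = 13; n_eff = number of nonzero differences = 13.
Nonzero differences (with sign): +4, +8, -6, +6, +2, -4, -4, +7, -3, -9, -4, -3, -7
Step 2: Count signs: positive = 5, negative = 8.
Step 3: Under H0: P(positive) = 0.5, so the number of positives S ~ Bin(13, 0.5).
Step 4: Two-sided exact p-value = sum of Bin(13,0.5) probabilities at or below the observed probability = 0.581055.
Step 5: alpha = 0.05. fail to reject H0.

n_eff = 13, pos = 5, neg = 8, p = 0.581055, fail to reject H0.


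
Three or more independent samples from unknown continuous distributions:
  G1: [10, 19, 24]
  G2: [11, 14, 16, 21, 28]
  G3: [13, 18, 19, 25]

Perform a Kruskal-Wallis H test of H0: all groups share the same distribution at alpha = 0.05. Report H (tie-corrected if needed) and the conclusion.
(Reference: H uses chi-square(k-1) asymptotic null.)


Step 1: Combine all N = 12 observations and assign midranks.
sorted (value, group, rank): (10,G1,1), (11,G2,2), (13,G3,3), (14,G2,4), (16,G2,5), (18,G3,6), (19,G1,7.5), (19,G3,7.5), (21,G2,9), (24,G1,10), (25,G3,11), (28,G2,12)
Step 2: Sum ranks within each group.
R_1 = 18.5 (n_1 = 3)
R_2 = 32 (n_2 = 5)
R_3 = 27.5 (n_3 = 4)
Step 3: H = 12/(N(N+1)) * sum(R_i^2/n_i) - 3(N+1)
     = 12/(12*13) * (18.5^2/3 + 32^2/5 + 27.5^2/4) - 3*13
     = 0.076923 * 507.946 - 39
     = 0.072756.
Step 4: Ties present; correction factor C = 1 - 6/(12^3 - 12) = 0.996503. Corrected H = 0.072756 / 0.996503 = 0.073012.
Step 5: Under H0, H ~ chi^2(2); p-value = 0.964152.
Step 6: alpha = 0.05. fail to reject H0.

H = 0.0730, df = 2, p = 0.964152, fail to reject H0.


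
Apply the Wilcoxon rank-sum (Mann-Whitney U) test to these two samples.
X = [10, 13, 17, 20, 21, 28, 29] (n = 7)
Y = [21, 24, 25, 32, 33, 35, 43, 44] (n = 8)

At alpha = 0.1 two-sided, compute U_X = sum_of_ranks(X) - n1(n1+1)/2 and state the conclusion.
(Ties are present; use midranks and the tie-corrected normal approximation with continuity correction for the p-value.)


Step 1: Combine and sort all 15 observations; assign midranks.
sorted (value, group): (10,X), (13,X), (17,X), (20,X), (21,X), (21,Y), (24,Y), (25,Y), (28,X), (29,X), (32,Y), (33,Y), (35,Y), (43,Y), (44,Y)
ranks: 10->1, 13->2, 17->3, 20->4, 21->5.5, 21->5.5, 24->7, 25->8, 28->9, 29->10, 32->11, 33->12, 35->13, 43->14, 44->15
Step 2: Rank sum for X: R1 = 1 + 2 + 3 + 4 + 5.5 + 9 + 10 = 34.5.
Step 3: U_X = R1 - n1(n1+1)/2 = 34.5 - 7*8/2 = 34.5 - 28 = 6.5.
       U_Y = n1*n2 - U_X = 56 - 6.5 = 49.5.
Step 4: Ties are present, so use the tie-corrected normal approximation (with continuity correction) for the p-value.
Step 5: p-value = 0.014997; compare to alpha = 0.1. reject H0.

U_X = 6.5, p = 0.014997, reject H0 at alpha = 0.1.


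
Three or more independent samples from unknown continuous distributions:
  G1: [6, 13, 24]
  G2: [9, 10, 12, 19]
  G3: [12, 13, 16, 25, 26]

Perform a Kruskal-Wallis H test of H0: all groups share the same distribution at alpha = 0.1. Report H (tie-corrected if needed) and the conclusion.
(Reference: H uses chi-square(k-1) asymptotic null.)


Step 1: Combine all N = 12 observations and assign midranks.
sorted (value, group, rank): (6,G1,1), (9,G2,2), (10,G2,3), (12,G2,4.5), (12,G3,4.5), (13,G1,6.5), (13,G3,6.5), (16,G3,8), (19,G2,9), (24,G1,10), (25,G3,11), (26,G3,12)
Step 2: Sum ranks within each group.
R_1 = 17.5 (n_1 = 3)
R_2 = 18.5 (n_2 = 4)
R_3 = 42 (n_3 = 5)
Step 3: H = 12/(N(N+1)) * sum(R_i^2/n_i) - 3(N+1)
     = 12/(12*13) * (17.5^2/3 + 18.5^2/4 + 42^2/5) - 3*13
     = 0.076923 * 540.446 - 39
     = 2.572756.
Step 4: Ties present; correction factor C = 1 - 12/(12^3 - 12) = 0.993007. Corrected H = 2.572756 / 0.993007 = 2.590874.
Step 5: Under H0, H ~ chi^2(2); p-value = 0.273778.
Step 6: alpha = 0.1. fail to reject H0.

H = 2.5909, df = 2, p = 0.273778, fail to reject H0.


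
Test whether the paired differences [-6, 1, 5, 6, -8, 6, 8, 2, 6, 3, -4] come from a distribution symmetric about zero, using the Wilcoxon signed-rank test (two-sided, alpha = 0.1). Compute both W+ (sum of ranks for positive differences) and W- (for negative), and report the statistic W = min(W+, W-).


Step 1: Drop any zero differences (none here) and take |d_i|.
|d| = [6, 1, 5, 6, 8, 6, 8, 2, 6, 3, 4]
Step 2: Midrank |d_i| (ties get averaged ranks).
ranks: |6|->7.5, |1|->1, |5|->5, |6|->7.5, |8|->10.5, |6|->7.5, |8|->10.5, |2|->2, |6|->7.5, |3|->3, |4|->4
Step 3: Attach original signs; sum ranks with positive sign and with negative sign.
W+ = 1 + 5 + 7.5 + 7.5 + 10.5 + 2 + 7.5 + 3 = 44
W- = 7.5 + 10.5 + 4 = 22
(Check: W+ + W- = 66 should equal n(n+1)/2 = 66.)
Step 4: Test statistic W = min(W+, W-) = 22.
Step 5: Ties in |d|, so use the tie-corrected normal approximation.
        E[W] = n(n+1)/4 = 11*12/4 = 33.
        Tie groups: |d|=6 (t=4), |d|=8 (t=2); sum(t^3 - t) = 66.
        Var[W] = n(n+1)(2n+1)/24 - sum(t^3-t)/48 = 3036/24 - 66/48 = 125.125.
        z = (W - E[W]) / sqrt(Var[W]) = (22 - 33) / 11.1859 = -0.9834.
        Two-sided p = 2*Phi(z) = 0.325421.
Step 6: alpha = 0.1. fail to reject H0.

W+ = 44, W- = 22, W = min = 22, p = 0.325421, fail to reject H0.


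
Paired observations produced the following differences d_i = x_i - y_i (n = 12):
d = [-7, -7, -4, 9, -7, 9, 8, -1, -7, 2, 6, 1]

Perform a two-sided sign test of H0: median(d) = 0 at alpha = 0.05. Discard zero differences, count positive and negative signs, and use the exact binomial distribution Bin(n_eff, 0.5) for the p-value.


Step 1: Discard zero differences. Original n = 12; n_eff = number of nonzero differences = 12.
Nonzero differences (with sign): -7, -7, -4, +9, -7, +9, +8, -1, -7, +2, +6, +1
Step 2: Count signs: positive = 6, negative = 6.
Step 3: Under H0: P(positive) = 0.5, so the number of positives S ~ Bin(12, 0.5).
Step 4: Two-sided exact p-value = sum of Bin(12,0.5) probabilities at or below the observed probability = 1.000000.
Step 5: alpha = 0.05. fail to reject H0.

n_eff = 12, pos = 6, neg = 6, p = 1.000000, fail to reject H0.


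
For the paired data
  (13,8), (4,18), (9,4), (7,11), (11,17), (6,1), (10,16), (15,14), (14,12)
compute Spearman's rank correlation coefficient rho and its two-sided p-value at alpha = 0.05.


Step 1: Rank x and y separately (midranks; no ties here).
rank(x): 13->7, 4->1, 9->4, 7->3, 11->6, 6->2, 10->5, 15->9, 14->8
rank(y): 8->3, 18->9, 4->2, 11->4, 17->8, 1->1, 16->7, 14->6, 12->5
Step 2: d_i = R_x(i) - R_y(i); compute d_i^2.
  (7-3)^2=16, (1-9)^2=64, (4-2)^2=4, (3-4)^2=1, (6-8)^2=4, (2-1)^2=1, (5-7)^2=4, (9-6)^2=9, (8-5)^2=9
sum(d^2) = 112.
Step 3: rho = 1 - 6*112 / (9*(9^2 - 1)) = 1 - 672/720 = 0.066667.
Step 4: Under H0, t = rho * sqrt((n-2)/(1-rho^2)) = 0.1768 ~ t(7).
Step 5: Two-sided p-value from the t-distribution with 7 df = 0.864690.
Step 6: alpha = 0.05. fail to reject H0.

rho = 0.0667, p = 0.864690, fail to reject H0 at alpha = 0.05.


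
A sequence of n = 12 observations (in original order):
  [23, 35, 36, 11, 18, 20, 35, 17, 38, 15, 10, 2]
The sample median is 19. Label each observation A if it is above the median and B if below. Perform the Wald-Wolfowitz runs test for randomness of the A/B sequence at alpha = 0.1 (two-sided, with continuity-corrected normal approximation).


Step 1: Compute median = 19; label A = above, B = below.
Labels in order: AAABBAABABBB  (n_A = 6, n_B = 6)
Step 2: Count runs R = 6.
Step 3: Under H0 (random ordering), E[R] = 2*n_A*n_B/(n_A+n_B) + 1 = 2*6*6/12 + 1 = 7.0000.
        Var[R] = 2*n_A*n_B*(2*n_A*n_B - n_A - n_B) / ((n_A+n_B)^2 * (n_A+n_B-1)) = 4320/1584 = 2.7273.
        SD[R] = 1.6514.
Step 4: Continuity-corrected z = (R + 0.5 - E[R]) / SD[R] = (6 + 0.5 - 7.0000) / 1.6514 = -0.3028.
Step 5: Two-sided p-value via normal approximation = 2*(1 - Phi(|z|)) = 0.762069.
Step 6: alpha = 0.1. fail to reject H0.

R = 6, z = -0.3028, p = 0.762069, fail to reject H0.


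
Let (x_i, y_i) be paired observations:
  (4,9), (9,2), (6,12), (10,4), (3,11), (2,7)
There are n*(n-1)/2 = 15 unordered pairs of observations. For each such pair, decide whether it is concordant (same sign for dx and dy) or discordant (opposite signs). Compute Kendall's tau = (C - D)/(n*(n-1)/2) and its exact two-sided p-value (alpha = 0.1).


Step 1: Enumerate the 15 unordered pairs (i,j) with i<j and classify each by sign(x_j-x_i) * sign(y_j-y_i).
  (1,2):dx=+5,dy=-7->D; (1,3):dx=+2,dy=+3->C; (1,4):dx=+6,dy=-5->D; (1,5):dx=-1,dy=+2->D
  (1,6):dx=-2,dy=-2->C; (2,3):dx=-3,dy=+10->D; (2,4):dx=+1,dy=+2->C; (2,5):dx=-6,dy=+9->D
  (2,6):dx=-7,dy=+5->D; (3,4):dx=+4,dy=-8->D; (3,5):dx=-3,dy=-1->C; (3,6):dx=-4,dy=-5->C
  (4,5):dx=-7,dy=+7->D; (4,6):dx=-8,dy=+3->D; (5,6):dx=-1,dy=-4->C
Step 2: C = 6, D = 9, total pairs = 15.
Step 3: tau = (C - D)/(n(n-1)/2) = (6 - 9)/15 = -0.200000.
Step 4: Exact two-sided p-value (enumerate n! = 720 permutations of y under H0): p = 0.719444.
Step 5: alpha = 0.1. fail to reject H0.

tau_b = -0.2000 (C=6, D=9), p = 0.719444, fail to reject H0.


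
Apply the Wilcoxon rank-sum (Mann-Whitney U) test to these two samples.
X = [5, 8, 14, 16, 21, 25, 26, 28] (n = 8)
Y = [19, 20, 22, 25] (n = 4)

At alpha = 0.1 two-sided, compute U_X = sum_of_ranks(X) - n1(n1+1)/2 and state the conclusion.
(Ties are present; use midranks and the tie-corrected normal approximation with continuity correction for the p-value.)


Step 1: Combine and sort all 12 observations; assign midranks.
sorted (value, group): (5,X), (8,X), (14,X), (16,X), (19,Y), (20,Y), (21,X), (22,Y), (25,X), (25,Y), (26,X), (28,X)
ranks: 5->1, 8->2, 14->3, 16->4, 19->5, 20->6, 21->7, 22->8, 25->9.5, 25->9.5, 26->11, 28->12
Step 2: Rank sum for X: R1 = 1 + 2 + 3 + 4 + 7 + 9.5 + 11 + 12 = 49.5.
Step 3: U_X = R1 - n1(n1+1)/2 = 49.5 - 8*9/2 = 49.5 - 36 = 13.5.
       U_Y = n1*n2 - U_X = 32 - 13.5 = 18.5.
Step 4: Ties are present, so use the tie-corrected normal approximation (with continuity correction) for the p-value.
Step 5: p-value = 0.733647; compare to alpha = 0.1. fail to reject H0.

U_X = 13.5, p = 0.733647, fail to reject H0 at alpha = 0.1.


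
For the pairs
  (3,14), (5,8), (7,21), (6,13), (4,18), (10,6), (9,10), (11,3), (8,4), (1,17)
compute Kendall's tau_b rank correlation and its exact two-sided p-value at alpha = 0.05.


Step 1: Enumerate the 45 unordered pairs (i,j) with i<j and classify each by sign(x_j-x_i) * sign(y_j-y_i).
  (1,2):dx=+2,dy=-6->D; (1,3):dx=+4,dy=+7->C; (1,4):dx=+3,dy=-1->D; (1,5):dx=+1,dy=+4->C
  (1,6):dx=+7,dy=-8->D; (1,7):dx=+6,dy=-4->D; (1,8):dx=+8,dy=-11->D; (1,9):dx=+5,dy=-10->D
  (1,10):dx=-2,dy=+3->D; (2,3):dx=+2,dy=+13->C; (2,4):dx=+1,dy=+5->C; (2,5):dx=-1,dy=+10->D
  (2,6):dx=+5,dy=-2->D; (2,7):dx=+4,dy=+2->C; (2,8):dx=+6,dy=-5->D; (2,9):dx=+3,dy=-4->D
  (2,10):dx=-4,dy=+9->D; (3,4):dx=-1,dy=-8->C; (3,5):dx=-3,dy=-3->C; (3,6):dx=+3,dy=-15->D
  (3,7):dx=+2,dy=-11->D; (3,8):dx=+4,dy=-18->D; (3,9):dx=+1,dy=-17->D; (3,10):dx=-6,dy=-4->C
  (4,5):dx=-2,dy=+5->D; (4,6):dx=+4,dy=-7->D; (4,7):dx=+3,dy=-3->D; (4,8):dx=+5,dy=-10->D
  (4,9):dx=+2,dy=-9->D; (4,10):dx=-5,dy=+4->D; (5,6):dx=+6,dy=-12->D; (5,7):dx=+5,dy=-8->D
  (5,8):dx=+7,dy=-15->D; (5,9):dx=+4,dy=-14->D; (5,10):dx=-3,dy=-1->C; (6,7):dx=-1,dy=+4->D
  (6,8):dx=+1,dy=-3->D; (6,9):dx=-2,dy=-2->C; (6,10):dx=-9,dy=+11->D; (7,8):dx=+2,dy=-7->D
  (7,9):dx=-1,dy=-6->C; (7,10):dx=-8,dy=+7->D; (8,9):dx=-3,dy=+1->D; (8,10):dx=-10,dy=+14->D
  (9,10):dx=-7,dy=+13->D
Step 2: C = 11, D = 34, total pairs = 45.
Step 3: tau = (C - D)/(n(n-1)/2) = (11 - 34)/45 = -0.511111.
Step 4: Exact two-sided p-value (enumerate n! = 3628800 permutations of y under H0): p = 0.046623.
Step 5: alpha = 0.05. reject H0.

tau_b = -0.5111 (C=11, D=34), p = 0.046623, reject H0.


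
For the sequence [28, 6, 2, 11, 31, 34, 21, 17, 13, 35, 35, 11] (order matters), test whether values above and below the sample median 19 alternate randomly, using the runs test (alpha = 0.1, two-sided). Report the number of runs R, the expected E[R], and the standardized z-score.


Step 1: Compute median = 19; label A = above, B = below.
Labels in order: ABBBAAABBAAB  (n_A = 6, n_B = 6)
Step 2: Count runs R = 6.
Step 3: Under H0 (random ordering), E[R] = 2*n_A*n_B/(n_A+n_B) + 1 = 2*6*6/12 + 1 = 7.0000.
        Var[R] = 2*n_A*n_B*(2*n_A*n_B - n_A - n_B) / ((n_A+n_B)^2 * (n_A+n_B-1)) = 4320/1584 = 2.7273.
        SD[R] = 1.6514.
Step 4: Continuity-corrected z = (R + 0.5 - E[R]) / SD[R] = (6 + 0.5 - 7.0000) / 1.6514 = -0.3028.
Step 5: Two-sided p-value via normal approximation = 2*(1 - Phi(|z|)) = 0.762069.
Step 6: alpha = 0.1. fail to reject H0.

R = 6, z = -0.3028, p = 0.762069, fail to reject H0.


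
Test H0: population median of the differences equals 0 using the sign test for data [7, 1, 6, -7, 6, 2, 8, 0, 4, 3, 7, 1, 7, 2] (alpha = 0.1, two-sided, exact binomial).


Step 1: Discard zero differences. Original n = 14; n_eff = number of nonzero differences = 13.
Nonzero differences (with sign): +7, +1, +6, -7, +6, +2, +8, +4, +3, +7, +1, +7, +2
Step 2: Count signs: positive = 12, negative = 1.
Step 3: Under H0: P(positive) = 0.5, so the number of positives S ~ Bin(13, 0.5).
Step 4: Two-sided exact p-value = sum of Bin(13,0.5) probabilities at or below the observed probability = 0.003418.
Step 5: alpha = 0.1. reject H0.

n_eff = 13, pos = 12, neg = 1, p = 0.003418, reject H0.


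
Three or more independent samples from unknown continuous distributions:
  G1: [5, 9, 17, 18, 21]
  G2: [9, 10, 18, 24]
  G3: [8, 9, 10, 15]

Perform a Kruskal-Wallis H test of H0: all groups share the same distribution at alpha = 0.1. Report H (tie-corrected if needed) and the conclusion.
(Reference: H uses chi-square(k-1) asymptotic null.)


Step 1: Combine all N = 13 observations and assign midranks.
sorted (value, group, rank): (5,G1,1), (8,G3,2), (9,G1,4), (9,G2,4), (9,G3,4), (10,G2,6.5), (10,G3,6.5), (15,G3,8), (17,G1,9), (18,G1,10.5), (18,G2,10.5), (21,G1,12), (24,G2,13)
Step 2: Sum ranks within each group.
R_1 = 36.5 (n_1 = 5)
R_2 = 34 (n_2 = 4)
R_3 = 20.5 (n_3 = 4)
Step 3: H = 12/(N(N+1)) * sum(R_i^2/n_i) - 3(N+1)
     = 12/(13*14) * (36.5^2/5 + 34^2/4 + 20.5^2/4) - 3*14
     = 0.065934 * 660.513 - 42
     = 1.550275.
Step 4: Ties present; correction factor C = 1 - 36/(13^3 - 13) = 0.983516. Corrected H = 1.550275 / 0.983516 = 1.576257.
Step 5: Under H0, H ~ chi^2(2); p-value = 0.454695.
Step 6: alpha = 0.1. fail to reject H0.

H = 1.5763, df = 2, p = 0.454695, fail to reject H0.


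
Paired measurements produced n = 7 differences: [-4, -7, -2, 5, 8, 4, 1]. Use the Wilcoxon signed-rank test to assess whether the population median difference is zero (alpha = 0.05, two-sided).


Step 1: Drop any zero differences (none here) and take |d_i|.
|d| = [4, 7, 2, 5, 8, 4, 1]
Step 2: Midrank |d_i| (ties get averaged ranks).
ranks: |4|->3.5, |7|->6, |2|->2, |5|->5, |8|->7, |4|->3.5, |1|->1
Step 3: Attach original signs; sum ranks with positive sign and with negative sign.
W+ = 5 + 7 + 3.5 + 1 = 16.5
W- = 3.5 + 6 + 2 = 11.5
(Check: W+ + W- = 28 should equal n(n+1)/2 = 28.)
Step 4: Test statistic W = min(W+, W-) = 11.5.
Step 5: Ties in |d|, so use the tie-corrected normal approximation.
        E[W] = n(n+1)/4 = 7*8/4 = 14.
        Tie groups: |d|=4 (t=2); sum(t^3 - t) = 6.
        Var[W] = n(n+1)(2n+1)/24 - sum(t^3-t)/48 = 840/24 - 6/48 = 34.875.
        z = (W - E[W]) / sqrt(Var[W]) = (11.5 - 14) / 5.9055 = -0.4233.
        Two-sided p = 2*Phi(z) = 0.672052.
Step 6: alpha = 0.05. fail to reject H0.

W+ = 16.5, W- = 11.5, W = min = 11.5, p = 0.672052, fail to reject H0.


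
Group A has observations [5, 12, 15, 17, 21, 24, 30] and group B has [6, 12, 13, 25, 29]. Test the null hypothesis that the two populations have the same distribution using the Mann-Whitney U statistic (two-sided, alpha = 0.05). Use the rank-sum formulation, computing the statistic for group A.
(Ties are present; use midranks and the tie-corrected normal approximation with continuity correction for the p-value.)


Step 1: Combine and sort all 12 observations; assign midranks.
sorted (value, group): (5,X), (6,Y), (12,X), (12,Y), (13,Y), (15,X), (17,X), (21,X), (24,X), (25,Y), (29,Y), (30,X)
ranks: 5->1, 6->2, 12->3.5, 12->3.5, 13->5, 15->6, 17->7, 21->8, 24->9, 25->10, 29->11, 30->12
Step 2: Rank sum for X: R1 = 1 + 3.5 + 6 + 7 + 8 + 9 + 12 = 46.5.
Step 3: U_X = R1 - n1(n1+1)/2 = 46.5 - 7*8/2 = 46.5 - 28 = 18.5.
       U_Y = n1*n2 - U_X = 35 - 18.5 = 16.5.
Step 4: Ties are present, so use the tie-corrected normal approximation (with continuity correction) for the p-value.
Step 5: p-value = 0.935170; compare to alpha = 0.05. fail to reject H0.

U_X = 18.5, p = 0.935170, fail to reject H0 at alpha = 0.05.


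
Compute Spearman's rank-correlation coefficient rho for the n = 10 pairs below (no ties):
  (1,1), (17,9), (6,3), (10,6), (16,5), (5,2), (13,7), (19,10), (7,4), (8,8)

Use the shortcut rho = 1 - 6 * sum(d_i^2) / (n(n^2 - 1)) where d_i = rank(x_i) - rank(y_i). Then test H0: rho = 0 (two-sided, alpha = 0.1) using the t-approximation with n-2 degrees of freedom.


Step 1: Rank x and y separately (midranks; no ties here).
rank(x): 1->1, 17->9, 6->3, 10->6, 16->8, 5->2, 13->7, 19->10, 7->4, 8->5
rank(y): 1->1, 9->9, 3->3, 6->6, 5->5, 2->2, 7->7, 10->10, 4->4, 8->8
Step 2: d_i = R_x(i) - R_y(i); compute d_i^2.
  (1-1)^2=0, (9-9)^2=0, (3-3)^2=0, (6-6)^2=0, (8-5)^2=9, (2-2)^2=0, (7-7)^2=0, (10-10)^2=0, (4-4)^2=0, (5-8)^2=9
sum(d^2) = 18.
Step 3: rho = 1 - 6*18 / (10*(10^2 - 1)) = 1 - 108/990 = 0.890909.
Step 4: Under H0, t = rho * sqrt((n-2)/(1-rho^2)) = 5.5482 ~ t(8).
Step 5: Two-sided p-value from the t-distribution with 8 df = 0.000542.
Step 6: alpha = 0.1. reject H0.

rho = 0.8909, p = 0.000542, reject H0 at alpha = 0.1.


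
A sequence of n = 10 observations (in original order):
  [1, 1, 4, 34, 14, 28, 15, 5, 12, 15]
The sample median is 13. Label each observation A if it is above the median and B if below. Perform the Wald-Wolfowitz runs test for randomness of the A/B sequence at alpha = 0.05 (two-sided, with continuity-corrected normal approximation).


Step 1: Compute median = 13; label A = above, B = below.
Labels in order: BBBAAAABBA  (n_A = 5, n_B = 5)
Step 2: Count runs R = 4.
Step 3: Under H0 (random ordering), E[R] = 2*n_A*n_B/(n_A+n_B) + 1 = 2*5*5/10 + 1 = 6.0000.
        Var[R] = 2*n_A*n_B*(2*n_A*n_B - n_A - n_B) / ((n_A+n_B)^2 * (n_A+n_B-1)) = 2000/900 = 2.2222.
        SD[R] = 1.4907.
Step 4: Continuity-corrected z = (R + 0.5 - E[R]) / SD[R] = (4 + 0.5 - 6.0000) / 1.4907 = -1.0062.
Step 5: Two-sided p-value via normal approximation = 2*(1 - Phi(|z|)) = 0.314305.
Step 6: alpha = 0.05. fail to reject H0.

R = 4, z = -1.0062, p = 0.314305, fail to reject H0.


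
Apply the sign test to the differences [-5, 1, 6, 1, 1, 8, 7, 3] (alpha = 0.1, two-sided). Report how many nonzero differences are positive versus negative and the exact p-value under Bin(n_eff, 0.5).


Step 1: Discard zero differences. Original n = 8; n_eff = number of nonzero differences = 8.
Nonzero differences (with sign): -5, +1, +6, +1, +1, +8, +7, +3
Step 2: Count signs: positive = 7, negative = 1.
Step 3: Under H0: P(positive) = 0.5, so the number of positives S ~ Bin(8, 0.5).
Step 4: Two-sided exact p-value = sum of Bin(8,0.5) probabilities at or below the observed probability = 0.070312.
Step 5: alpha = 0.1. reject H0.

n_eff = 8, pos = 7, neg = 1, p = 0.070312, reject H0.


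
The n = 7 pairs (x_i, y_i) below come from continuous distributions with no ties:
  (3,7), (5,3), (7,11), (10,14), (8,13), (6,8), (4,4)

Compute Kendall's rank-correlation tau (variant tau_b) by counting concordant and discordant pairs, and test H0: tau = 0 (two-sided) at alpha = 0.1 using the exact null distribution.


Step 1: Enumerate the 21 unordered pairs (i,j) with i<j and classify each by sign(x_j-x_i) * sign(y_j-y_i).
  (1,2):dx=+2,dy=-4->D; (1,3):dx=+4,dy=+4->C; (1,4):dx=+7,dy=+7->C; (1,5):dx=+5,dy=+6->C
  (1,6):dx=+3,dy=+1->C; (1,7):dx=+1,dy=-3->D; (2,3):dx=+2,dy=+8->C; (2,4):dx=+5,dy=+11->C
  (2,5):dx=+3,dy=+10->C; (2,6):dx=+1,dy=+5->C; (2,7):dx=-1,dy=+1->D; (3,4):dx=+3,dy=+3->C
  (3,5):dx=+1,dy=+2->C; (3,6):dx=-1,dy=-3->C; (3,7):dx=-3,dy=-7->C; (4,5):dx=-2,dy=-1->C
  (4,6):dx=-4,dy=-6->C; (4,7):dx=-6,dy=-10->C; (5,6):dx=-2,dy=-5->C; (5,7):dx=-4,dy=-9->C
  (6,7):dx=-2,dy=-4->C
Step 2: C = 18, D = 3, total pairs = 21.
Step 3: tau = (C - D)/(n(n-1)/2) = (18 - 3)/21 = 0.714286.
Step 4: Exact two-sided p-value (enumerate n! = 5040 permutations of y under H0): p = 0.030159.
Step 5: alpha = 0.1. reject H0.

tau_b = 0.7143 (C=18, D=3), p = 0.030159, reject H0.


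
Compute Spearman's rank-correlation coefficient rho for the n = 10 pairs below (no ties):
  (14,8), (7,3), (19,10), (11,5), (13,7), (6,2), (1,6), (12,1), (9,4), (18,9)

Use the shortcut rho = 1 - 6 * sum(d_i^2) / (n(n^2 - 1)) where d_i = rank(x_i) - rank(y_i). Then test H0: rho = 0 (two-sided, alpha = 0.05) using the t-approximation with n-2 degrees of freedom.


Step 1: Rank x and y separately (midranks; no ties here).
rank(x): 14->8, 7->3, 19->10, 11->5, 13->7, 6->2, 1->1, 12->6, 9->4, 18->9
rank(y): 8->8, 3->3, 10->10, 5->5, 7->7, 2->2, 6->6, 1->1, 4->4, 9->9
Step 2: d_i = R_x(i) - R_y(i); compute d_i^2.
  (8-8)^2=0, (3-3)^2=0, (10-10)^2=0, (5-5)^2=0, (7-7)^2=0, (2-2)^2=0, (1-6)^2=25, (6-1)^2=25, (4-4)^2=0, (9-9)^2=0
sum(d^2) = 50.
Step 3: rho = 1 - 6*50 / (10*(10^2 - 1)) = 1 - 300/990 = 0.696970.
Step 4: Under H0, t = rho * sqrt((n-2)/(1-rho^2)) = 2.7490 ~ t(8).
Step 5: Two-sided p-value from the t-distribution with 8 df = 0.025097.
Step 6: alpha = 0.05. reject H0.

rho = 0.6970, p = 0.025097, reject H0 at alpha = 0.05.


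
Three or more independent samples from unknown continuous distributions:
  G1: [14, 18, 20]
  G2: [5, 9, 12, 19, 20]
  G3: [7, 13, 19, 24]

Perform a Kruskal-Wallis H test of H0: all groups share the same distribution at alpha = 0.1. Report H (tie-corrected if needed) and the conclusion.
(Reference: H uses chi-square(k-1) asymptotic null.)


Step 1: Combine all N = 12 observations and assign midranks.
sorted (value, group, rank): (5,G2,1), (7,G3,2), (9,G2,3), (12,G2,4), (13,G3,5), (14,G1,6), (18,G1,7), (19,G2,8.5), (19,G3,8.5), (20,G1,10.5), (20,G2,10.5), (24,G3,12)
Step 2: Sum ranks within each group.
R_1 = 23.5 (n_1 = 3)
R_2 = 27 (n_2 = 5)
R_3 = 27.5 (n_3 = 4)
Step 3: H = 12/(N(N+1)) * sum(R_i^2/n_i) - 3(N+1)
     = 12/(12*13) * (23.5^2/3 + 27^2/5 + 27.5^2/4) - 3*13
     = 0.076923 * 518.946 - 39
     = 0.918910.
Step 4: Ties present; correction factor C = 1 - 12/(12^3 - 12) = 0.993007. Corrected H = 0.918910 / 0.993007 = 0.925381.
Step 5: Under H0, H ~ chi^2(2); p-value = 0.629587.
Step 6: alpha = 0.1. fail to reject H0.

H = 0.9254, df = 2, p = 0.629587, fail to reject H0.


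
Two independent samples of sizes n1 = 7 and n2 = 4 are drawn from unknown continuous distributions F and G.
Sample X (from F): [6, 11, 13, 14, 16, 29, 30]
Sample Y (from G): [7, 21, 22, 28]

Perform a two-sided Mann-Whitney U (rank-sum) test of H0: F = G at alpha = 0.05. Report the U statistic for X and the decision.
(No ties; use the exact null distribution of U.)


Step 1: Combine and sort all 11 observations; assign midranks.
sorted (value, group): (6,X), (7,Y), (11,X), (13,X), (14,X), (16,X), (21,Y), (22,Y), (28,Y), (29,X), (30,X)
ranks: 6->1, 7->2, 11->3, 13->4, 14->5, 16->6, 21->7, 22->8, 28->9, 29->10, 30->11
Step 2: Rank sum for X: R1 = 1 + 3 + 4 + 5 + 6 + 10 + 11 = 40.
Step 3: U_X = R1 - n1(n1+1)/2 = 40 - 7*8/2 = 40 - 28 = 12.
       U_Y = n1*n2 - U_X = 28 - 12 = 16.
Step 4: No ties, so the exact null distribution of U (based on enumerating the C(11,7) = 330 equally likely rank assignments) gives the two-sided p-value.
Step 5: p-value = 0.787879; compare to alpha = 0.05. fail to reject H0.

U_X = 12, p = 0.787879, fail to reject H0 at alpha = 0.05.


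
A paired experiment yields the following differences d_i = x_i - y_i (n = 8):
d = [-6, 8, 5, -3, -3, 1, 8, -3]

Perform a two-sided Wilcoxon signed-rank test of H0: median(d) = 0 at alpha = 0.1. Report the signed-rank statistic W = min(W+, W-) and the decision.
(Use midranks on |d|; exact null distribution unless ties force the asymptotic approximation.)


Step 1: Drop any zero differences (none here) and take |d_i|.
|d| = [6, 8, 5, 3, 3, 1, 8, 3]
Step 2: Midrank |d_i| (ties get averaged ranks).
ranks: |6|->6, |8|->7.5, |5|->5, |3|->3, |3|->3, |1|->1, |8|->7.5, |3|->3
Step 3: Attach original signs; sum ranks with positive sign and with negative sign.
W+ = 7.5 + 5 + 1 + 7.5 = 21
W- = 6 + 3 + 3 + 3 = 15
(Check: W+ + W- = 36 should equal n(n+1)/2 = 36.)
Step 4: Test statistic W = min(W+, W-) = 15.
Step 5: Ties in |d|, so use the tie-corrected normal approximation.
        E[W] = n(n+1)/4 = 8*9/4 = 18.
        Tie groups: |d|=3 (t=3), |d|=8 (t=2); sum(t^3 - t) = 30.
        Var[W] = n(n+1)(2n+1)/24 - sum(t^3-t)/48 = 1224/24 - 30/48 = 50.375.
        z = (W - E[W]) / sqrt(Var[W]) = (15 - 18) / 7.0975 = -0.4227.
        Two-sided p = 2*Phi(z) = 0.672527.
Step 6: alpha = 0.1. fail to reject H0.

W+ = 21, W- = 15, W = min = 15, p = 0.672527, fail to reject H0.


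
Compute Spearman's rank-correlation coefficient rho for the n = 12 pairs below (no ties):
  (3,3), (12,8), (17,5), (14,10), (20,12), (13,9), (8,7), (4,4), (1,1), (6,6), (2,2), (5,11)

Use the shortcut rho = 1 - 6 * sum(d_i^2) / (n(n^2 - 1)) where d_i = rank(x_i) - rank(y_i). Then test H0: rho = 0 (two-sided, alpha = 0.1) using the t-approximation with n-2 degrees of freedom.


Step 1: Rank x and y separately (midranks; no ties here).
rank(x): 3->3, 12->8, 17->11, 14->10, 20->12, 13->9, 8->7, 4->4, 1->1, 6->6, 2->2, 5->5
rank(y): 3->3, 8->8, 5->5, 10->10, 12->12, 9->9, 7->7, 4->4, 1->1, 6->6, 2->2, 11->11
Step 2: d_i = R_x(i) - R_y(i); compute d_i^2.
  (3-3)^2=0, (8-8)^2=0, (11-5)^2=36, (10-10)^2=0, (12-12)^2=0, (9-9)^2=0, (7-7)^2=0, (4-4)^2=0, (1-1)^2=0, (6-6)^2=0, (2-2)^2=0, (5-11)^2=36
sum(d^2) = 72.
Step 3: rho = 1 - 6*72 / (12*(12^2 - 1)) = 1 - 432/1716 = 0.748252.
Step 4: Under H0, t = rho * sqrt((n-2)/(1-rho^2)) = 3.5667 ~ t(10).
Step 5: Two-sided p-value from the t-distribution with 10 df = 0.005124.
Step 6: alpha = 0.1. reject H0.

rho = 0.7483, p = 0.005124, reject H0 at alpha = 0.1.


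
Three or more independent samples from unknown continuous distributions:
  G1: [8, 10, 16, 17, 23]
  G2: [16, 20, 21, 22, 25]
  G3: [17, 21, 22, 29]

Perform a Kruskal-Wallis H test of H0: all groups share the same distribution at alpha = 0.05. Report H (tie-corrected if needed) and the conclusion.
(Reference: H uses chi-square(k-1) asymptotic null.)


Step 1: Combine all N = 14 observations and assign midranks.
sorted (value, group, rank): (8,G1,1), (10,G1,2), (16,G1,3.5), (16,G2,3.5), (17,G1,5.5), (17,G3,5.5), (20,G2,7), (21,G2,8.5), (21,G3,8.5), (22,G2,10.5), (22,G3,10.5), (23,G1,12), (25,G2,13), (29,G3,14)
Step 2: Sum ranks within each group.
R_1 = 24 (n_1 = 5)
R_2 = 42.5 (n_2 = 5)
R_3 = 38.5 (n_3 = 4)
Step 3: H = 12/(N(N+1)) * sum(R_i^2/n_i) - 3(N+1)
     = 12/(14*15) * (24^2/5 + 42.5^2/5 + 38.5^2/4) - 3*15
     = 0.057143 * 847.013 - 45
     = 3.400714.
Step 4: Ties present; correction factor C = 1 - 24/(14^3 - 14) = 0.991209. Corrected H = 3.400714 / 0.991209 = 3.430876.
Step 5: Under H0, H ~ chi^2(2); p-value = 0.179885.
Step 6: alpha = 0.05. fail to reject H0.

H = 3.4309, df = 2, p = 0.179885, fail to reject H0.
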